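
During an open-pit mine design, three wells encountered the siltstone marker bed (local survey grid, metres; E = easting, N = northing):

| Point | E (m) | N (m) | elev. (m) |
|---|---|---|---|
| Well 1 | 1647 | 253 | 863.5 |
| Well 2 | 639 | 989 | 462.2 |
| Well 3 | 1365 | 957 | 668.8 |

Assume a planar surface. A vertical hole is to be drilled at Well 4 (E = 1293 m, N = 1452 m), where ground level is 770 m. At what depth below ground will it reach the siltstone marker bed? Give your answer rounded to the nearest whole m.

203 m

Two edge vectors: Well 1→Well 2 = (-1008, 736, -401.3), Well 1→Well 3 = (-282, 704, -194.7).
Normal n = (Well 1→Well 2) × (Well 1→Well 3) = (139216, -83091, -502080).
So ∂z/∂E = −n_x/n_z = 0.27728 and ∂z/∂N = −n_y/n_z = −0.16549.
Intercept c from Well 1: 863.5 − 456.68 + 41.87 = 448.69.
At (1293, 1452): z_contact = 358.5 − 240.3 + 448.69 = 566.9 m.
Depth below ground = 770 − 566.9 = 203 m.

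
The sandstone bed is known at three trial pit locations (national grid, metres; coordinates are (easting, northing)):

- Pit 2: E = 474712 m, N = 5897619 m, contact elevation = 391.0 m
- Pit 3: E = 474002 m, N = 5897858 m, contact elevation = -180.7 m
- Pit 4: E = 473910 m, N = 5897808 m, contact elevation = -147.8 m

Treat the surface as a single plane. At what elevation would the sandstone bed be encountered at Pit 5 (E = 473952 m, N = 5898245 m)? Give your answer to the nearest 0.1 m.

-710.0 m

Two edge vectors: Pit 2→Pit 3 = (-710, 239, -571.7), Pit 2→Pit 4 = (-802, 189, -538.8).
Normal n = (Pit 2→Pit 3) × (Pit 2→Pit 4) = (-20721.9, 75955.4, 57488).
So ∂z/∂E = −n_x/n_z = 0.360456095 and ∂z/∂N = −n_y/n_z = −1.321239215.
Intercept c from Pit 2: 391 − 171112.83 + 7792165.50 = 7621443.66.
At (473952, 5898245): z = 170838.9 − 7792992.6 + 7621443.66 = -710.0 m.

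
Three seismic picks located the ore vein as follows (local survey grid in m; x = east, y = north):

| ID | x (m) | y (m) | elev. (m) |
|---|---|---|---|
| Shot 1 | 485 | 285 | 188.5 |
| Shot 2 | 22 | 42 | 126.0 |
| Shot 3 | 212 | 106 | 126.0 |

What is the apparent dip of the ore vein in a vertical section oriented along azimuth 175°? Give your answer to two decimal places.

36.37°

Two edge vectors: Shot 1→Shot 2 = (-463, -243, -62.5), Shot 1→Shot 3 = (-273, -179, -62.5).
Normal n = (Shot 1→Shot 2) × (Shot 1→Shot 3) = (4000, -11875, 16538).
So ∂z/∂x = −n_x/n_z = −0.24187 and ∂z/∂y = −n_y/n_z = 0.71804.
Unit vector along 175° is (sin 175°, cos 175°) = (0.0872, -0.9962).
Slope in that direction = a·(0.0872) + b·(-0.9962) = −0.73639.
Apparent dip = arctan|0.73639| = 36.37° (true dip is 37.2°, so apparent ≤ true as expected).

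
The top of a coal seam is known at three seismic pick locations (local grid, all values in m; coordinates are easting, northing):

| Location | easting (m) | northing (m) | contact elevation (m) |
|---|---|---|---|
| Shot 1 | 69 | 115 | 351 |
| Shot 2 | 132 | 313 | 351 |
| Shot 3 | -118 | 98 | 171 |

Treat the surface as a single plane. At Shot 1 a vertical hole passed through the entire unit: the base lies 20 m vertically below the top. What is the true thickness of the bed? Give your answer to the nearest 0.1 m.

13.9 m

Two edge vectors: Shot 1→Shot 2 = (63, 198, 0), Shot 1→Shot 3 = (-187, -17, -180).
Normal n = (Shot 1→Shot 2) × (Shot 1→Shot 3) = (-35640, 11340, 35955).
So ∂z/∂easting = −n_x/n_z = 0.99124 and ∂z/∂northing = −n_y/n_z = −0.31539.
|∇z| = √(a²+b²) = 1.04021, so dip δ = arctan(1.04021) = 46.13°.
True thickness = vertical thickness × cos δ = 20 × cos 46.13° = 13.9 m.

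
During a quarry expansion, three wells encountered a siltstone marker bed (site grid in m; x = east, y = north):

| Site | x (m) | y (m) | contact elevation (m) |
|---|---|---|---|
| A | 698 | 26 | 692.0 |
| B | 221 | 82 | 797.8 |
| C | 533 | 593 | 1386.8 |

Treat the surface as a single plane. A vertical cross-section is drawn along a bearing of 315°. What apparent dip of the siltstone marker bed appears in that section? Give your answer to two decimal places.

42.21°

Two edge vectors: A→B = (-477, 56, 105.8), A→C = (-165, 567, 694.8).
Normal n = (A→B) × (A→C) = (-21079.8, 313962.6, -261219).
So ∂z/∂x = −n_x/n_z = −0.08070 and ∂z/∂y = −n_y/n_z = 1.20191.
Unit vector along 315° is (sin 315°, cos 315°) = (-0.7071, 0.7071).
Slope in that direction = a·(-0.7071) + b·(0.7071) = 0.90694.
Apparent dip = arctan|0.90694| = 42.21° (true dip is 50.3°, so apparent ≤ true as expected).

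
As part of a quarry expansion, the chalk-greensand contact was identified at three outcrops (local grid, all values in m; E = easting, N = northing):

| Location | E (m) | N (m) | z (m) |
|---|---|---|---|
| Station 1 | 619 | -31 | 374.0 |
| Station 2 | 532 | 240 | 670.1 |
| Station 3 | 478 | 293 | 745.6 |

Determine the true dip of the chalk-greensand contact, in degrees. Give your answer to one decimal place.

46.5°

Let the plane be z = a·E + b·N + c.
Station 2−Station 1: −87a + 271b = 296.1;  Station 3−Station 1: −141a + 324b = 371.6.
Solving gives a = −0.47563, b = 0.93993.
Gradient magnitude |∇z| = √(a² + b²) = √(0.22622 + 0.88346) = 1.05342.
True dip = arctan(1.05342) = 46.5°, dipping toward SSE (azimuth ≈ 153°).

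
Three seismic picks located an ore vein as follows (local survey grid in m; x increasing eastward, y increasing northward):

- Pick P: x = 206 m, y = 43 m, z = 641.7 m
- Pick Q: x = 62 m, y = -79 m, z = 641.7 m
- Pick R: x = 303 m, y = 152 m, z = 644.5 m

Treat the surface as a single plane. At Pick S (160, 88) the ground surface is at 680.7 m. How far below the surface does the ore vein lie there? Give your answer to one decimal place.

Let the plane be z = a·x + b·y + c.
Pick Q−Pick P: −144a − 122b = 0;  Pick R−Pick P: 97a + 109b = 2.8.
Solving gives a = −0.08845, b = 0.10440.
Then c = 641.7 − a·206 − b·43 = 655.43.
At (160, 88): z_contact = −14.15 + 9.19 + 655.43 = 650.47 m.
Depth below ground = 680.7 − 650.47 = 30.2 m.

30.2 m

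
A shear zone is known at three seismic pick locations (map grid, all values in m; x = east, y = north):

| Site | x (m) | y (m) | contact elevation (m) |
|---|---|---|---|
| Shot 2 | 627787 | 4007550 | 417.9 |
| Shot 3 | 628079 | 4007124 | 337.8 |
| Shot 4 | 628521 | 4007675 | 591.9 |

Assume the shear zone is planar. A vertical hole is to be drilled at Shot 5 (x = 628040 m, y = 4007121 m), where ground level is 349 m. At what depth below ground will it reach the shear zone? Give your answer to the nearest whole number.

19 m

Let the plane be z = a·x + b·y + c.
Shot 3−Shot 2: 292a − 426b = −80.1;  Shot 4−Shot 2: 734a + 125b = 174.
Solving gives a = 0.18360377, b = 0.31387864.
Then c = 417.9 − a·627787 − b·4007550 = −1372730.52.
At (628040, 4007121): z_contact = 115310.5 + 1257749.7 − 1372730.52 = 329.7 m.
Depth below ground = 349 − 329.7 = 19 m.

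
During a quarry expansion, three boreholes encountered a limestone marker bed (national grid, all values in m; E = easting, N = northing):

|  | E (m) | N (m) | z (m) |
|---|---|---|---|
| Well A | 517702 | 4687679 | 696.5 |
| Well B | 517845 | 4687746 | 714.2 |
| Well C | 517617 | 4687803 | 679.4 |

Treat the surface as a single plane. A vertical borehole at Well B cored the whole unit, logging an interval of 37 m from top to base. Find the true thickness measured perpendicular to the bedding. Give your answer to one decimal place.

Let the plane be z = a·E + b·N + c.
Well B−Well A: 143a + 67b = 17.7;  Well C−Well A: −85a + 124b = −17.1.
Solving gives a = 0.14259, b = −0.04016.
|∇z| = √(a²+b²) = 0.14814, so dip δ = arctan(0.14814) = 8.43°.
True thickness = vertical thickness × cos δ = 37 × cos 8.43° = 36.6 m.

36.6 m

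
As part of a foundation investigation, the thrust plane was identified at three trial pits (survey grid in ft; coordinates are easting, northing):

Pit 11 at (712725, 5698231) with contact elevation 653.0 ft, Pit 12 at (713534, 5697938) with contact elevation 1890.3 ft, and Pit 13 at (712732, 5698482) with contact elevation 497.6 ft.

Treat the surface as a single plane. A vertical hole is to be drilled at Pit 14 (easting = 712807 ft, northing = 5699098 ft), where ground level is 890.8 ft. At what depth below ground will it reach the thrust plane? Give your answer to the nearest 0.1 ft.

699.9 ft

Let the plane be z = a·easting + b·northing + c.
Pit 12−Pit 11: 809a − 293b = 1237.3;  Pit 13−Pit 11: 7a + 251b = −155.4.
Solving gives a = 1.292136415, b = −0.655159183.
Then c = 653 − a·712725 − b·5698231 = 2812963.44.
At (712807, 5699098): z_contact = 921043.88 − 3733816.39 + 2812963.44 = 190.93 ft.
Depth below ground = 890.8 − 190.93 = 699.9 ft.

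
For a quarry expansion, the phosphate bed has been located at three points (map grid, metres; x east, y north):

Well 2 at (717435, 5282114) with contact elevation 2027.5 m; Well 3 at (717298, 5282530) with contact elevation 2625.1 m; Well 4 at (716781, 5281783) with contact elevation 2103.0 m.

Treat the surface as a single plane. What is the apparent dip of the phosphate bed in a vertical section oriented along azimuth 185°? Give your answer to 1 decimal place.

Let the plane be z = a·x + b·y + c.
Well 3−Well 2: −137a + 416b = 597.6;  Well 4−Well 2: −654a − 331b = 75.5.
Solving gives a = −0.72214, b = 1.19872.
Unit vector along 185° is (sin 185°, cos 185°) = (-0.0872, -0.9962).
Slope in that direction = a·(-0.0872) + b·(-0.9962) = −1.13122.
Apparent dip = arctan|1.13122| = 48.5° (true dip is 54.5°, so apparent ≤ true as expected).

48.5°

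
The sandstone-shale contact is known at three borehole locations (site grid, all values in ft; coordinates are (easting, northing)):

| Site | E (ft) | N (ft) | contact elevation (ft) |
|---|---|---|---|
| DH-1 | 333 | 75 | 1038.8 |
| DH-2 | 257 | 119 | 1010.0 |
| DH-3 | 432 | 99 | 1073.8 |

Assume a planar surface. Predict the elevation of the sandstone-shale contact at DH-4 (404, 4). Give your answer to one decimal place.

Two edge vectors: DH-1→DH-2 = (-76, 44, -28.8), DH-1→DH-3 = (99, 24, 35).
Normal n = (DH-1→DH-2) × (DH-1→DH-3) = (2231.2, -191.2, -6180).
So ∂z/∂E = −n_x/n_z = 0.36104 and ∂z/∂N = −n_y/n_z = −0.03094.
Intercept c from DH-1: 1038.8 − 120.22 + 2.32 = 920.90.
At (404, 4): z = 145.9 − 0.1 + 920.90 = 1066.6 ft.

1066.6 ft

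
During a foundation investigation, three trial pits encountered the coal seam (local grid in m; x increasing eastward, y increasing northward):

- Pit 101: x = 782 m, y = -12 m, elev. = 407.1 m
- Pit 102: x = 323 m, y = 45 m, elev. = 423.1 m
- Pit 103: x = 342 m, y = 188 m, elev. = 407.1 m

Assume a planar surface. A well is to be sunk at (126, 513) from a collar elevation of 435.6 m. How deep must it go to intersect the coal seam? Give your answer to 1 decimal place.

52.4 m

Let the plane be z = a·x + b·y + c.
Pit 102−Pit 101: −459a + 57b = 16;  Pit 103−Pit 101: −440a + 200b = 0.
Solving gives a = −0.04796, b = −0.10552.
Then c = 407.1 − a·782 − b·-12 = 443.34.
At (126, 513): z_contact = −6.04 − 54.13 + 443.34 = 383.17 m.
Depth below ground = 435.6 − 383.17 = 52.4 m.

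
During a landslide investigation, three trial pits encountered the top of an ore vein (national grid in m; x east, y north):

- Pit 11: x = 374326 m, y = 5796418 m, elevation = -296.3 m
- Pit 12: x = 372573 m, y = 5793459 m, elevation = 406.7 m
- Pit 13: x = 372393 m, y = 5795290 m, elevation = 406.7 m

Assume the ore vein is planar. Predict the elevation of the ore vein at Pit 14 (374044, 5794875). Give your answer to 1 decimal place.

Two edge vectors: Pit 11→Pit 12 = (-1753, -2959, 703), Pit 11→Pit 13 = (-1933, -1128, 703).
Normal n = (Pit 11→Pit 12) × (Pit 11→Pit 13) = (-1287193, -126540, -3742363).
So ∂z/∂x = −n_x/n_z = −0.343951936 and ∂z/∂y = −n_y/n_z = −0.033812861.
Intercept c from Pit 11: -296.3 + 128750.15 + 195993.48 = 324447.33.
At (374044, 5794875): z = −128653.2 − 195941.3 + 324447.33 = -147.1 m.

-147.1 m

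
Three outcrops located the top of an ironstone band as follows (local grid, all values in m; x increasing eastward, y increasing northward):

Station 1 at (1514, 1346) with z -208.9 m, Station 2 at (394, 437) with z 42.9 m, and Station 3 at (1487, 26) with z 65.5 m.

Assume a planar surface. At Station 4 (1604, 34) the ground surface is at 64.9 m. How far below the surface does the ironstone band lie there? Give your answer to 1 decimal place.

7.7 m

Two edge vectors: Station 1→Station 2 = (-1120, -909, 251.8), Station 1→Station 3 = (-27, -1320, 274.4).
Normal n = (Station 1→Station 2) × (Station 1→Station 3) = (82946.4, 300529.4, 1453857).
So ∂z/∂x = −n_x/n_z = −0.057053 and ∂z/∂y = −n_y/n_z = −0.206712.
Intercept c from Station 1: -208.9 + 86.38 + 278.23 = 155.71.
At (1604, 34): z_contact = −91.51 − 7.03 + 155.71 = 57.17 m.
Depth below ground = 64.9 − 57.17 = 7.7 m.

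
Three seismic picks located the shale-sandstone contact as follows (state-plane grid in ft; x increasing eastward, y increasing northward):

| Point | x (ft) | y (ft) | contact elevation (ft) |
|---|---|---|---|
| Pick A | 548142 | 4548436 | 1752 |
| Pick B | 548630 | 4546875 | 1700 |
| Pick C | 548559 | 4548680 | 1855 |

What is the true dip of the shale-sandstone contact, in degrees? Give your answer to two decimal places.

Let the plane be z = a·x + b·y + c.
Pick B−Pick A: 488a − 1561b = −52;  Pick C−Pick A: 417a + 244b = 103.
Solving gives a = 0.19233, b = 0.09344.
Gradient magnitude |∇z| = √(a² + b²) = √(0.03699 + 0.00873) = 0.21382.
True dip = arctan(0.21382) = 12.07°, dipping toward WSW (azimuth ≈ 244°).

12.07°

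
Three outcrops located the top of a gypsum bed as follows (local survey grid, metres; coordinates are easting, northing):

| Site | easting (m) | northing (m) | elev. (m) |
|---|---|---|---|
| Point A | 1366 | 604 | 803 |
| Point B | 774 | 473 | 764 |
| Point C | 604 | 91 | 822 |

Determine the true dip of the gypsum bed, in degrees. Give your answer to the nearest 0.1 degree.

Two edge vectors: Point A→Point B = (-592, -131, -39), Point A→Point C = (-762, -513, 19).
Normal n = (Point A→Point B) × (Point A→Point C) = (-22496, 40966, 203874).
So ∂z/∂easting = −n_x/n_z = 0.11034 and ∂z/∂northing = −n_y/n_z = −0.20094.
Gradient magnitude |∇z| = √(a² + b²) = √(0.01218 + 0.04038) = 0.22924.
True dip = arctan(0.22924) = 12.9°, dipping toward NNW (azimuth ≈ 331°).

12.9°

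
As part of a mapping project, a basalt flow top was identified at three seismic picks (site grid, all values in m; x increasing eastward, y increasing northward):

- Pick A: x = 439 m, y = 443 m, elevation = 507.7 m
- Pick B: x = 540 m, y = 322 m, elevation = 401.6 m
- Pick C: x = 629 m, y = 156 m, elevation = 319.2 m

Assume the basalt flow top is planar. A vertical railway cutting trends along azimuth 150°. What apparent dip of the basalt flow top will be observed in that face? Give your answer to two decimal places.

Two edge vectors: Pick A→Pick B = (101, -121, -106.1), Pick A→Pick C = (190, -287, -188.5).
Normal n = (Pick A→Pick B) × (Pick A→Pick C) = (-7642.2, -1120.5, -5997).
So ∂z/∂x = −n_x/n_z = −1.27434 and ∂z/∂y = −n_y/n_z = −0.18684.
Unit vector along 150° is (sin 150°, cos 150°) = (0.5000, -0.8660).
Slope in that direction = a·(0.5000) + b·(-0.8660) = −0.47536.
Apparent dip = arctan|0.47536| = 25.42° (true dip is 52.2°, so apparent ≤ true as expected).

25.42°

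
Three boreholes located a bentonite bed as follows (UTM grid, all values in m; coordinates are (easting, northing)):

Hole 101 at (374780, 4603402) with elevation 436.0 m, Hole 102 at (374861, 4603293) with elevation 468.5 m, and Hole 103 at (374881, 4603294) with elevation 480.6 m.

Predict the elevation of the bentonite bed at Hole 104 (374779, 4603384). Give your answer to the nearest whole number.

Two edge vectors: Hole 101→Hole 102 = (81, -109, 32.5), Hole 101→Hole 103 = (101, -108, 44.6).
Normal n = (Hole 101→Hole 102) × (Hole 101→Hole 103) = (-1351.4, -330.1, 2261).
So ∂z/∂E = −n_x/n_z = 0.59770013 and ∂z/∂N = −n_y/n_z = 0.14599735.
Intercept c from Hole 101: 436 − 224006.06 − 672084.48 = −895654.53.
At (374779, 4603384): z = 224005.5 + 672081.8 − 895654.53 = 432.8 m.

433 m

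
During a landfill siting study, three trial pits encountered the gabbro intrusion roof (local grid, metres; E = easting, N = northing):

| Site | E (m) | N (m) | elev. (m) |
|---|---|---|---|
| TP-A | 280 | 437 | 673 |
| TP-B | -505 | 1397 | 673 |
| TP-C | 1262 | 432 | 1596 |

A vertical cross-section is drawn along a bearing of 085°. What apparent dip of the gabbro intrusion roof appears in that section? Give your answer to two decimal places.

Let the plane be z = a·E + b·N + c.
TP-B−TP-A: −785a + 960b = 0;  TP-C−TP-A: 982a − 5b = 923.
Solving gives a = 0.94385, b = 0.77179.
Unit vector along 085° is (sin 85°, cos 85°) = (0.9962, 0.0872).
Slope in that direction = a·(0.9962) + b·(0.0872) = 1.00752.
Apparent dip = arctan|1.00752| = 45.21° (true dip is 50.6°, so apparent ≤ true as expected).

45.21°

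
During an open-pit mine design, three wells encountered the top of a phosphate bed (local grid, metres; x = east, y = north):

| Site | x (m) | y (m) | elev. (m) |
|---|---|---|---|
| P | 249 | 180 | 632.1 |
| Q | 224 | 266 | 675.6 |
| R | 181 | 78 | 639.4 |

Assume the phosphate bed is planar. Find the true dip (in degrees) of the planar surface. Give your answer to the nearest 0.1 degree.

34.5°

Let the plane be z = a·x + b·y + c.
Q−P: −25a + 86b = 43.5;  R−P: −68a − 102b = 7.3.
Solving gives a = −0.60310, b = 0.33050.
Gradient magnitude |∇z| = √(a² + b²) = √(0.36372 + 0.10923) = 0.68772.
True dip = arctan(0.68772) = 34.5°, dipping toward ESE (azimuth ≈ 119°).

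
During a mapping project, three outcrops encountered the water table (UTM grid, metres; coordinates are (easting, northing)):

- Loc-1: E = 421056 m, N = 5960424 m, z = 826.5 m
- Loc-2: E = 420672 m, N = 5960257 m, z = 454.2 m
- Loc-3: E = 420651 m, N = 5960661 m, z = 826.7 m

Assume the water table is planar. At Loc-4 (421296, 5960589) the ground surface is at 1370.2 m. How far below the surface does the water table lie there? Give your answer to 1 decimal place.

253.4 m

Two edge vectors: Loc-1→Loc-2 = (-384, -167, -372.3), Loc-1→Loc-3 = (-405, 237, 0.2).
Normal n = (Loc-1→Loc-2) × (Loc-1→Loc-3) = (88201.7, 150858.3, -158643).
So ∂z/∂E = −n_x/n_z = 0.555975996 and ∂z/∂N = −n_y/n_z = 0.950929445.
Intercept c from Loc-1: 826.5 − 234097.03 − 5667942.69 = −5901213.22.
At (421296, 5960589): z_contact = 234230.46 + 5668099.59 − 5901213.22 = 1116.84 m.
Depth below ground = 1370.2 − 1116.84 = 253.4 m.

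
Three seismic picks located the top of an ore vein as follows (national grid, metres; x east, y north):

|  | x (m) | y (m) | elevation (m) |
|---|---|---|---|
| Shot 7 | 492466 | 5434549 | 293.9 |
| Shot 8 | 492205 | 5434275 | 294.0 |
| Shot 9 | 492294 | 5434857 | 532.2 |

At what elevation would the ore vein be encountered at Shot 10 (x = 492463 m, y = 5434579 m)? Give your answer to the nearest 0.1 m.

310.1 m

Two edge vectors: Shot 7→Shot 8 = (-261, -274, 0.1), Shot 7→Shot 9 = (-172, 308, 238.3).
Normal n = (Shot 7→Shot 8) × (Shot 7→Shot 9) = (-65325, 62179.1, -127516).
So ∂z/∂x = −n_x/n_z = −0.512288654 and ∂z/∂y = −n_y/n_z = 0.487618024.
Intercept c from Shot 7: 293.9 + 252284.74 − 2649984.05 = −2397405.40.
At (492463, 5434579): z = −252283.2 + 2649998.7 − 2397405.40 = 310.1 m.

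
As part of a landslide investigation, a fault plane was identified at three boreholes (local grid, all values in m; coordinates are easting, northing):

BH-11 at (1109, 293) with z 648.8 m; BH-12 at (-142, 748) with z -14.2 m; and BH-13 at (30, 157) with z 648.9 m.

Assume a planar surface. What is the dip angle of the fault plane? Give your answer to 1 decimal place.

47.5°

Let the plane be z = a·easting + b·northing + c.
BH-12−BH-11: −1251a + 455b = −663;  BH-13−BH-11: −1079a − 136b = 0.1.
Solving gives a = 0.13633, b = −1.08232.
Gradient magnitude |∇z| = √(a² + b²) = √(0.01858 + 1.17142) = 1.09087.
True dip = arctan(1.09087) = 47.5°, dipping toward N (azimuth ≈ 353°).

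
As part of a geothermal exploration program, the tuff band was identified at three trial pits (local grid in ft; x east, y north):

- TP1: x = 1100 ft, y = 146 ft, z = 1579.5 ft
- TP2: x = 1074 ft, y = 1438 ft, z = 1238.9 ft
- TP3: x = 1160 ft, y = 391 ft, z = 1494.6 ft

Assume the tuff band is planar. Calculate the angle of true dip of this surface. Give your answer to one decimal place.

Two edge vectors: TP1→TP2 = (-26, 1292, -340.6), TP1→TP3 = (60, 245, -84.9).
Normal n = (TP1→TP2) × (TP1→TP3) = (-26243.8, -22643.4, -83890).
So ∂z/∂x = −n_x/n_z = −0.31284 and ∂z/∂y = −n_y/n_z = −0.26992.
Gradient magnitude |∇z| = √(a² + b²) = √(0.09787 + 0.07286) = 0.41319.
True dip = arctan(0.41319) = 22.4°, dipping toward NE (azimuth ≈ 049°).

22.4°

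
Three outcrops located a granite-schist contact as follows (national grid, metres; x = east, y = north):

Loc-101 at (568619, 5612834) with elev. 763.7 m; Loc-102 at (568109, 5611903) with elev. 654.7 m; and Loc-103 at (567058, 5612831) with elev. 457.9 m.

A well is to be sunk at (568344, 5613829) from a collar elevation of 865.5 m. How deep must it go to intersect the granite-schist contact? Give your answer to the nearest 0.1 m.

145.9 m

Let the plane be z = a·x + b·y + c.
Loc-102−Loc-101: −510a − 931b = −109;  Loc-103−Loc-101: −1561a − 3b = −305.8.
Solving gives a = 0.195881278, b = 0.009775025.
Then c = 763.7 − a·568619 − b·5612834 = −165483.71.
At (568344, 5613829): z_contact = 111327.95 + 54875.32 − 165483.71 = 719.56 m.
Depth below ground = 865.5 − 719.56 = 145.9 m.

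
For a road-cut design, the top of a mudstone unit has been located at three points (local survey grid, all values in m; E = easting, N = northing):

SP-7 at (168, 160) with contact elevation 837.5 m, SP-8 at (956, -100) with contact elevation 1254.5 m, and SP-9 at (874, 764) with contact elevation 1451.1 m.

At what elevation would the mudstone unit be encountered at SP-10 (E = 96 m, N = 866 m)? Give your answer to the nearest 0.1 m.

995.0 m

Let the plane be z = a·E + b·N + c.
SP-8−SP-7: 788a − 260b = 417;  SP-9−SP-7: 706a + 604b = 613.6.
Solving gives a = 0.62380, b = 0.28675.
Then c = 837.5 − a·168 − b·160 = 686.82.
At (96, 866): z = 59.9 + 248.3 + 686.82 = 995.0 m.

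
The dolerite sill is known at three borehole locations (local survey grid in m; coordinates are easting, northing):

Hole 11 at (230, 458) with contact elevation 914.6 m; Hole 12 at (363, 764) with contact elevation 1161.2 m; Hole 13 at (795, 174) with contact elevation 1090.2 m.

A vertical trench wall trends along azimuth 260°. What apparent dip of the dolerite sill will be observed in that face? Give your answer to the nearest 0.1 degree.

Let the plane be z = a·easting + b·northing + c.
Hole 12−Hole 11: 133a + 306b = 246.6;  Hole 13−Hole 11: 565a − 284b = 175.6.
Solving gives a = 0.58752, b = 0.55052.
Unit vector along 260° is (sin 260°, cos 260°) = (-0.9848, -0.1736).
Slope in that direction = a·(-0.9848) + b·(-0.1736) = −0.67419.
Apparent dip = arctan|0.67419| = 34.0° (true dip is 38.8°, so apparent ≤ true as expected).

34.0°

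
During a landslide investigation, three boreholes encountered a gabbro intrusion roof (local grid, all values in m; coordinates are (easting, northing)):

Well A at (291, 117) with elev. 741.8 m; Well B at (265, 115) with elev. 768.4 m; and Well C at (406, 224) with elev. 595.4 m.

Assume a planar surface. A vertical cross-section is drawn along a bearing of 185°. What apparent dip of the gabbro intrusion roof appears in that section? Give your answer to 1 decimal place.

20.8°

Let the plane be z = a·E + b·N + c.
Well B−Well A: −26a − 2b = 26.6;  Well C−Well A: 115a + 107b = −146.4.
Solving gives a = −1.00055, b = −0.29287.
Unit vector along 185° is (sin 185°, cos 185°) = (-0.0872, -0.9962).
Slope in that direction = a·(-0.0872) + b·(-0.9962) = 0.37896.
Apparent dip = arctan|0.37896| = 20.8° (true dip is 46.2°, so apparent ≤ true as expected).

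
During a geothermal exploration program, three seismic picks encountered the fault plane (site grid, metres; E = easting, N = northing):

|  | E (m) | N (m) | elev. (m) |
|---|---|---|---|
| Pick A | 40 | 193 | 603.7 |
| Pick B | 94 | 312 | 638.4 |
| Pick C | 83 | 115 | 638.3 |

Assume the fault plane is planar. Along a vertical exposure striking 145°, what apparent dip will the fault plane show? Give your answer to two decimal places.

Two edge vectors: Pick A→Pick B = (54, 119, 34.7), Pick A→Pick C = (43, -78, 34.6).
Normal n = (Pick A→Pick B) × (Pick A→Pick C) = (6824, -376.3, -9329).
So ∂z/∂E = −n_x/n_z = 0.73148 and ∂z/∂N = −n_y/n_z = −0.04034.
Unit vector along 145° is (sin 145°, cos 145°) = (0.5736, -0.8192).
Slope in that direction = a·(0.5736) + b·(-0.8192) = 0.45260.
Apparent dip = arctan|0.45260| = 24.35° (true dip is 36.2°, so apparent ≤ true as expected).

24.35°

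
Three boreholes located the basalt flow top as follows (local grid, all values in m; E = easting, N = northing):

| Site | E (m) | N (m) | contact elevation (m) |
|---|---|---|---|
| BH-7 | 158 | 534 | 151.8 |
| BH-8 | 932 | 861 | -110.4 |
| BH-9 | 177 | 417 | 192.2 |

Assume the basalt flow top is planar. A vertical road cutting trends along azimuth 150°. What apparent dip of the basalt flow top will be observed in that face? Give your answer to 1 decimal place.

Two edge vectors: BH-7→BH-8 = (774, 327, -262.2), BH-7→BH-9 = (19, -117, 40.4).
Normal n = (BH-7→BH-8) × (BH-7→BH-9) = (-17466.6, -36251.4, -96771).
So ∂z/∂E = −n_x/n_z = −0.18049 and ∂z/∂N = −n_y/n_z = −0.37461.
Unit vector along 150° is (sin 150°, cos 150°) = (0.5000, -0.8660).
Slope in that direction = a·(0.5000) + b·(-0.8660) = 0.23417.
Apparent dip = arctan|0.23417| = 13.2° (true dip is 22.6°, so apparent ≤ true as expected).

13.2°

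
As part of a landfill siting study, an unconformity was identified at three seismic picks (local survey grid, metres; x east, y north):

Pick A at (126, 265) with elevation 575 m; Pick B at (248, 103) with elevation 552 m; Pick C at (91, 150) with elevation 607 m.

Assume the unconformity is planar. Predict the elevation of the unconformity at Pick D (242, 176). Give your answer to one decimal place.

Two edge vectors: Pick A→Pick B = (122, -162, -23), Pick A→Pick C = (-35, -115, 32).
Normal n = (Pick A→Pick B) × (Pick A→Pick C) = (-7829, -3099, -19700).
So ∂z/∂x = −n_x/n_z = −0.39741 and ∂z/∂y = −n_y/n_z = −0.15731.
Intercept c from Pick A: 575 + 50.07 + 41.69 = 666.76.
At (242, 176): z = −96.2 − 27.7 + 666.76 = 542.9 m.

542.9 m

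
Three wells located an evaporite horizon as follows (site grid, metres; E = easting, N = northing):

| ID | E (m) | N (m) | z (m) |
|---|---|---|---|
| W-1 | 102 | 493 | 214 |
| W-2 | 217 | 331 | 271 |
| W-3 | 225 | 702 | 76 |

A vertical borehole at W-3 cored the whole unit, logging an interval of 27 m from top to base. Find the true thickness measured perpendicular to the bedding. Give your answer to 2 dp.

Let the plane be z = a·E + b·N + c.
W-2−W-1: 115a − 162b = 57;  W-3−W-1: 123a + 209b = −138.
Solving gives a = −0.23755, b = −0.52048.
|∇z| = √(a²+b²) = 0.57213, so dip δ = arctan(0.57213) = 29.78°.
True thickness = vertical thickness × cos δ = 27 × cos 29.78° = 23.44 m.

23.44 m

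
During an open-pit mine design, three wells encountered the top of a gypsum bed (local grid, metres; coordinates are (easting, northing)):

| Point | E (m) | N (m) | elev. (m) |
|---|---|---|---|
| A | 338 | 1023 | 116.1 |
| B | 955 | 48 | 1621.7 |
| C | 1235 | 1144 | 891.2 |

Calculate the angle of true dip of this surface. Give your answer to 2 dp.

53.46°

Let the plane be z = a·E + b·N + c.
B−A: 617a − 975b = 1505.6;  C−A: 897a + 121b = 775.1.
Solving gives a = 0.98806, b = −0.91894.
Gradient magnitude |∇z| = √(a² + b²) = √(0.97627 + 0.84445) = 1.34934.
True dip = arctan(1.34934) = 53.46°, dipping toward NW (azimuth ≈ 313°).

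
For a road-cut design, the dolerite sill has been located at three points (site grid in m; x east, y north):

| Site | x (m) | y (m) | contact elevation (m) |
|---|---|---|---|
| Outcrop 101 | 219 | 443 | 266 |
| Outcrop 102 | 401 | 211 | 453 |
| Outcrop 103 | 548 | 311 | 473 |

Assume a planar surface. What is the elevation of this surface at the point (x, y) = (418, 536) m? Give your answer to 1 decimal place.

Two edge vectors: Outcrop 101→Outcrop 102 = (182, -232, 187), Outcrop 101→Outcrop 103 = (329, -132, 207).
Normal n = (Outcrop 101→Outcrop 102) × (Outcrop 101→Outcrop 103) = (-23340, 23849, 52304).
So ∂z/∂x = −n_x/n_z = 0.44624 and ∂z/∂y = −n_y/n_z = −0.45597.
Intercept c from Outcrop 101: 266 − 97.73 + 201.99 = 370.27.
At (418, 536): z = 186.5 − 244.4 + 370.27 = 312.4 m.

312.4 m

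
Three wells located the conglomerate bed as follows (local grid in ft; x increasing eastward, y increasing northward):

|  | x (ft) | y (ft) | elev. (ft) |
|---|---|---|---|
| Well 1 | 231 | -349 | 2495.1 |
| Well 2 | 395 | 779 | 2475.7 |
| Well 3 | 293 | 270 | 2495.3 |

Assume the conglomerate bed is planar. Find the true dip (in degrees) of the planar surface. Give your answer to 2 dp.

Let the plane be z = a·x + b·y + c.
Well 2−Well 1: 164a + 1128b = −19.4;  Well 3−Well 1: 62a + 619b = 0.2.
Solving gives a = −0.38740, b = 0.03913.
Gradient magnitude |∇z| = √(a² + b²) = √(0.15008 + 0.00153) = 0.38937.
True dip = arctan(0.38937) = 21.27°, dipping toward E (azimuth ≈ 096°).

21.27°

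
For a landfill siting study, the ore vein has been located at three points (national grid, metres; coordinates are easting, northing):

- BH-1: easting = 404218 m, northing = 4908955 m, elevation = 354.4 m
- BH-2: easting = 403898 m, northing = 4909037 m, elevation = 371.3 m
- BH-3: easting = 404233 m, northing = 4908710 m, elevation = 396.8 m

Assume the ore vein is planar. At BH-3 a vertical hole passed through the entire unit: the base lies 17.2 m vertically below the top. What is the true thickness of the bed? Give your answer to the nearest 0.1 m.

Let the plane be z = a·easting + b·northing + c.
BH-2−BH-1: −320a + 82b = 16.9;  BH-3−BH-1: 15a − 245b = 42.4.
Solving gives a = −0.09871, b = −0.17910.
|∇z| = √(a²+b²) = 0.20450, so dip δ = arctan(0.20450) = 11.56°.
True thickness = vertical thickness × cos δ = 17.2 × cos 11.56° = 16.9 m.

16.9 m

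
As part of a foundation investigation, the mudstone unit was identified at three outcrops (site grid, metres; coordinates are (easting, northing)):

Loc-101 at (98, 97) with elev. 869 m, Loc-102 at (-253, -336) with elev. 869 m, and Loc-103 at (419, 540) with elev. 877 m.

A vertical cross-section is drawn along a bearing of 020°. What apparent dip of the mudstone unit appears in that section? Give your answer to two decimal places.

Two edge vectors: Loc-101→Loc-102 = (-351, -433, 0), Loc-101→Loc-103 = (321, 443, 8).
Normal n = (Loc-101→Loc-102) × (Loc-101→Loc-103) = (-3464, 2808, -16500).
So ∂z/∂E = −n_x/n_z = −0.20994 and ∂z/∂N = −n_y/n_z = 0.17018.
Unit vector along 020° is (sin 20°, cos 20°) = (0.3420, 0.9397).
Slope in that direction = a·(0.3420) + b·(0.9397) = 0.08812.
Apparent dip = arctan|0.08812| = 5.04° (true dip is 15.1°, so apparent ≤ true as expected).

5.04°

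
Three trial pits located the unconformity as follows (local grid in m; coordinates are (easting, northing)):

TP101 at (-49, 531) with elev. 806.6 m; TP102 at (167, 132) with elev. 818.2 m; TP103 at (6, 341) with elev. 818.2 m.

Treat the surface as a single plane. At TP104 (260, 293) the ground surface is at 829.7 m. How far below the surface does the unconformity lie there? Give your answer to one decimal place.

39.1 m

Two edge vectors: TP101→TP102 = (216, -399, 11.6), TP101→TP103 = (55, -190, 11.6).
Normal n = (TP101→TP102) × (TP101→TP103) = (-2424.4, -1867.6, -19095).
So ∂z/∂E = −n_x/n_z = −0.12697 and ∂z/∂N = −n_y/n_z = −0.09781.
Intercept c from TP101: 806.6 − 6.22 + 51.93 = 852.31.
At (260, 293): z_contact = −33.01 − 28.66 + 852.31 = 790.65 m.
Depth below ground = 829.7 − 790.65 = 39.1 m.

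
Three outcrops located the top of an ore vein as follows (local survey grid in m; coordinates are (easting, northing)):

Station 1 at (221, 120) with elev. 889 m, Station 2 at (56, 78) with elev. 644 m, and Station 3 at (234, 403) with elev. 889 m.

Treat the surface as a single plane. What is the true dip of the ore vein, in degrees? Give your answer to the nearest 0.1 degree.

56.4°

Two edge vectors: Station 1→Station 2 = (-165, -42, -245), Station 1→Station 3 = (13, 283, 0).
Normal n = (Station 1→Station 2) × (Station 1→Station 3) = (69335, -3185, -46149).
So ∂z/∂E = −n_x/n_z = 1.50242 and ∂z/∂N = −n_y/n_z = −0.06902.
Gradient magnitude |∇z| = √(a² + b²) = √(2.25725 + 0.00476) = 1.50400.
True dip = arctan(1.50400) = 56.4°, dipping toward W (azimuth ≈ 273°).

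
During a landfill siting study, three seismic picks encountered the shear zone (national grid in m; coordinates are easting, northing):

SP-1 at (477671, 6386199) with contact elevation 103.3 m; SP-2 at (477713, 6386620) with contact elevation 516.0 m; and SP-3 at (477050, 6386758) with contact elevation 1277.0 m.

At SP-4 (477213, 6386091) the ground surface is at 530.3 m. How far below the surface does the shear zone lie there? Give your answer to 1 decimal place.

119.4 m

Two edge vectors: SP-1→SP-2 = (42, 421, 412.7), SP-1→SP-3 = (-621, 559, 1173.7).
Normal n = (SP-1→SP-2) × (SP-1→SP-3) = (263428.4, -305582.1, 284919).
So ∂z/∂easting = −n_x/n_z = −0.924572949 and ∂z/∂northing = −n_y/n_z = 1.072522717.
Intercept c from SP-1: 103.3 + 441641.69 − 6849343.50 = −6407598.52.
At (477213, 6386091): z_contact = −441218.23 + 6849227.67 − 6407598.52 = 410.92 m.
Depth below ground = 530.3 − 410.92 = 119.4 m.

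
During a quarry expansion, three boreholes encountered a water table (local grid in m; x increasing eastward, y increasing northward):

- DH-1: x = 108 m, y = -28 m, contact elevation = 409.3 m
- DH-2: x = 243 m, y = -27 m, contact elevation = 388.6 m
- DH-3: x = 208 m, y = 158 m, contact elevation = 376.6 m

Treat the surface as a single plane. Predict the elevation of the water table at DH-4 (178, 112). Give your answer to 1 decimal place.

Two edge vectors: DH-1→DH-2 = (135, 1, -20.7), DH-1→DH-3 = (100, 186, -32.7).
Normal n = (DH-1→DH-2) × (DH-1→DH-3) = (3817.5, 2344.5, 25010).
So ∂z/∂x = −n_x/n_z = −0.15264 and ∂z/∂y = −n_y/n_z = −0.09374.
Intercept c from DH-1: 409.3 + 16.49 − 2.62 = 423.16.
At (178, 112): z = −27.2 − 10.5 + 423.16 = 385.5 m.

385.5 m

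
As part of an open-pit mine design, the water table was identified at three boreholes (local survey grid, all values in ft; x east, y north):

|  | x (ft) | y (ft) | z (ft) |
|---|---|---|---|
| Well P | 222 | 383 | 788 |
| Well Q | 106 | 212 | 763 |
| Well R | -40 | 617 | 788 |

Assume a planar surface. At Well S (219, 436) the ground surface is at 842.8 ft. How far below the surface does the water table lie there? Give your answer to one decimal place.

50.2 ft

Two edge vectors: Well P→Well Q = (-116, -171, -25), Well P→Well R = (-262, 234, 0).
Normal n = (Well P→Well Q) × (Well P→Well R) = (5850, 6550, -71946).
So ∂z/∂x = −n_x/n_z = 0.08131 and ∂z/∂y = −n_y/n_z = 0.09104.
Intercept c from Well P: 788 − 18.05 − 34.87 = 735.08.
At (219, 436): z_contact = 17.81 + 39.69 + 735.08 = 792.58 ft.
Depth below ground = 842.8 − 792.58 = 50.2 ft.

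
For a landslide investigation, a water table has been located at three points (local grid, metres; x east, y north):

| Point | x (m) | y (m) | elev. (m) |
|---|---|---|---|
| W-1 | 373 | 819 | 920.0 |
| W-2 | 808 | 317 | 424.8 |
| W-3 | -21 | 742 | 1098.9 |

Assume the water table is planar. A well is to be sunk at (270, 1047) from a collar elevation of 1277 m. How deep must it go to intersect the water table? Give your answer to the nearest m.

184 m

Let the plane be z = a·x + b·y + c.
W-2−W-1: 435a − 502b = −495.2;  W-3−W-1: −394a − 77b = 178.9.
Solving gives a = −0.55317, b = 0.50712.
Then c = 920 − a·373 − b·819 = 711.00.
At (270, 1047): z_contact = −149.4 + 531.0 + 711.00 = 1092.6 m.
Depth below ground = 1277 − 1092.6 = 184 m.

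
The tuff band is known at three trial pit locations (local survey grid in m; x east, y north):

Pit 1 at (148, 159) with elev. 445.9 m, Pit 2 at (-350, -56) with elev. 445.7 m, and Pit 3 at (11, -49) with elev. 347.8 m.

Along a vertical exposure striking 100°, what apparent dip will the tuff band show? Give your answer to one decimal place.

Let the plane be z = a·x + b·y + c.
Pit 2−Pit 1: −498a − 215b = −0.2;  Pit 3−Pit 1: −137a − 208b = −98.1.
Solving gives a = −0.28396, b = 0.65867.
Unit vector along 100° is (sin 100°, cos 100°) = (0.9848, -0.1736).
Slope in that direction = a·(0.9848) + b·(-0.1736) = −0.39403.
Apparent dip = arctan|0.39403| = 21.5° (true dip is 35.7°, so apparent ≤ true as expected).

21.5°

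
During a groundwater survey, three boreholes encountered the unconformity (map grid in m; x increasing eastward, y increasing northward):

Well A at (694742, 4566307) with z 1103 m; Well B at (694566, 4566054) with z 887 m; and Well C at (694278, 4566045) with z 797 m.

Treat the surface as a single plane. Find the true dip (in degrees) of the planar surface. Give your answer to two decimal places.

35.49°

Two edge vectors: Well A→Well B = (-176, -253, -216), Well A→Well C = (-464, -262, -306).
Normal n = (Well A→Well B) × (Well A→Well C) = (20826, 46368, -71280).
So ∂z/∂x = −n_x/n_z = 0.29217 and ∂z/∂y = −n_y/n_z = 0.65051.
Gradient magnitude |∇z| = √(a² + b²) = √(0.08536 + 0.42316) = 0.71311.
True dip = arctan(0.71311) = 35.49°, dipping toward SSW (azimuth ≈ 204°).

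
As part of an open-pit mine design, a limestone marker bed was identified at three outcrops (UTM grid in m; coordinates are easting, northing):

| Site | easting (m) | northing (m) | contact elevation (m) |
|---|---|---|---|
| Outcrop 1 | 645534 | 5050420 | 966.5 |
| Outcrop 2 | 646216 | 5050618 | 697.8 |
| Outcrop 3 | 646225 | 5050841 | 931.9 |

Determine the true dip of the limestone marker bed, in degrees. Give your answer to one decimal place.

Let the plane be z = a·easting + b·northing + c.
Outcrop 2−Outcrop 1: 682a + 198b = −268.7;  Outcrop 3−Outcrop 1: 691a + 421b = −34.6.
Solving gives a = −0.70705, b = 1.07831.
Gradient magnitude |∇z| = √(a² + b²) = √(0.49991 + 1.16276) = 1.28945.
True dip = arctan(1.28945) = 52.2°, dipping toward SSE (azimuth ≈ 147°).

52.2°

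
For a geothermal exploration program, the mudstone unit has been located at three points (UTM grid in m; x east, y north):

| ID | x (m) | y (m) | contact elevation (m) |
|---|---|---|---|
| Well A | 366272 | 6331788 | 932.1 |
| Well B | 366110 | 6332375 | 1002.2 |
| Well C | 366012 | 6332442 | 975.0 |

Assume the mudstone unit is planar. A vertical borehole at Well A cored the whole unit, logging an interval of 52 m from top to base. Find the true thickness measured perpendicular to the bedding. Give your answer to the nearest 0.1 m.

46.4 m

Let the plane be z = a·x + b·y + c.
Well B−Well A: −162a + 587b = 70.1;  Well C−Well A: −260a + 654b = 42.9.
Solving gives a = 0.44273, b = 0.24161.
|∇z| = √(a²+b²) = 0.50436, so dip δ = arctan(0.50436) = 26.76°.
True thickness = vertical thickness × cos δ = 52 × cos 26.76° = 46.4 m.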